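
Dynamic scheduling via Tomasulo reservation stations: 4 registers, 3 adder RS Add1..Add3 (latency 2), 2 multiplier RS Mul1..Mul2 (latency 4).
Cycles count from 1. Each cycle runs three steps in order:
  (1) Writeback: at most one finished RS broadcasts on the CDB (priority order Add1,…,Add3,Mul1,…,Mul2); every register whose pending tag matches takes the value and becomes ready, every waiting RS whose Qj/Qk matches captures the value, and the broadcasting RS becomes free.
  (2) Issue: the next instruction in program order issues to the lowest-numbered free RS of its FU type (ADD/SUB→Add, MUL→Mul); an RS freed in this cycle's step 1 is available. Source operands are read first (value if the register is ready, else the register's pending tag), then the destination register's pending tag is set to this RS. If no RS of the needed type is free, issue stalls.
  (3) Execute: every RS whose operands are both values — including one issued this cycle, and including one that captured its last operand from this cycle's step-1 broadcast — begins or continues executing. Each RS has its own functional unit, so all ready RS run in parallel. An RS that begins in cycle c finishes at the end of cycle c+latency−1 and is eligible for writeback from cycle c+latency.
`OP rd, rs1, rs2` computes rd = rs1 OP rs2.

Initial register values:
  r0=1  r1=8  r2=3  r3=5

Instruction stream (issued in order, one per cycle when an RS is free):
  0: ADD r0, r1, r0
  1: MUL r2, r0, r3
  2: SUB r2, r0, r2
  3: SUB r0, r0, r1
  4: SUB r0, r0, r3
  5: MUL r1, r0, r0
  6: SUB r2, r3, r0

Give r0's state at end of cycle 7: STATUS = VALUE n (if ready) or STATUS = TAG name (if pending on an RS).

  c1: issue ADD r0<-Add1  regs: r0:Add1,r1:8,r2:3,r3:5
  c2: issue MUL r2<-Mul1  regs: r0:Add1,r1:8,r2:Mul1,r3:5
  c3: CDB Add1=9; issue SUB r2<-Add1  regs: r0:9,r1:8,r2:Add1,r3:5
  c4: issue SUB r0<-Add2  regs: r0:Add2,r1:8,r2:Add1,r3:5
  c5: issue SUB r0<-Add3  regs: r0:Add3,r1:8,r2:Add1,r3:5
  c6: CDB Add2=1; issue MUL r1<-Mul2  regs: r0:Add3,r1:Mul2,r2:Add1,r3:5
  c7: CDB Mul1=45; issue SUB r2<-Add2  regs: r0:Add3,r1:Mul2,r2:Add2,r3:5

STATUS = TAG Add3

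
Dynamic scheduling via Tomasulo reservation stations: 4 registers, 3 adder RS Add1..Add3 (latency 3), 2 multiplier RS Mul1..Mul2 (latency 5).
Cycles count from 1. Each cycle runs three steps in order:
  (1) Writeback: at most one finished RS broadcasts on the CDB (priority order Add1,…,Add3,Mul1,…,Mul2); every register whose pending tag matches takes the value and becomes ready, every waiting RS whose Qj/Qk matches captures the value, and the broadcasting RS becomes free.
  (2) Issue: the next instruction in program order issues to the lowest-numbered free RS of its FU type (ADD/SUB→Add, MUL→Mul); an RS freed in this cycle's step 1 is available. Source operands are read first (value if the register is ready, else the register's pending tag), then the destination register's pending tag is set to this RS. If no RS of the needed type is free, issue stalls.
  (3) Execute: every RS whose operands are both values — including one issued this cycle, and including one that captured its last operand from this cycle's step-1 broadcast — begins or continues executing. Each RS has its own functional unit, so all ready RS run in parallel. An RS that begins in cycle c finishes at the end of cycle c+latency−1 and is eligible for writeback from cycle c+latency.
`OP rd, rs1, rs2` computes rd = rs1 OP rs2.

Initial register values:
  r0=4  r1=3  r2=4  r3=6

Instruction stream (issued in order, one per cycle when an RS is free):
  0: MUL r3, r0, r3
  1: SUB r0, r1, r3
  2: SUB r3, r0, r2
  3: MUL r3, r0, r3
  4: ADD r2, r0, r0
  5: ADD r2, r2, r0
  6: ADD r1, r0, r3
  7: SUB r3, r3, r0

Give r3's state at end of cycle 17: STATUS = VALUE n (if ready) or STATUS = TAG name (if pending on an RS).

c1: issue MUL r3<-Mul1 | r0:4,r1:3,r2:4,r3:Mul1
c2: issue SUB r0<-Add1 | r0:Add1,r1:3,r2:4,r3:Mul1
c3: issue SUB r3<-Add2 | r0:Add1,r1:3,r2:4,r3:Add2
c4: issue MUL r3<-Mul2 | r0:Add1,r1:3,r2:4,r3:Mul2
c5: issue ADD r2<-Add3 | r0:Add1,r1:3,r2:Add3,r3:Mul2
c6: CDB Mul1=24; stall | r0:Add1,r1:3,r2:Add3,r3:Mul2
c7: stall | r0:Add1,r1:3,r2:Add3,r3:Mul2
c8: stall | r0:Add1,r1:3,r2:Add3,r3:Mul2
c9: CDB Add1=-21; issue ADD r2<-Add1 | r0:-21,r1:3,r2:Add1,r3:Mul2
c10: stall | r0:-21,r1:3,r2:Add1,r3:Mul2
c11: stall | r0:-21,r1:3,r2:Add1,r3:Mul2
c12: CDB Add2=-25; issue ADD r1<-Add2 | r0:-21,r1:Add2,r2:Add1,r3:Mul2
c13: CDB Add3=-42; issue SUB r3<-Add3 | r0:-21,r1:Add2,r2:Add1,r3:Add3
c14: - | r0:-21,r1:Add2,r2:Add1,r3:Add3
c15: - | r0:-21,r1:Add2,r2:Add1,r3:Add3
c16: CDB Add1=-63 | r0:-21,r1:Add2,r2:-63,r3:Add3
c17: CDB Mul2=525 | r0:-21,r1:Add2,r2:-63,r3:Add3

STATUS = TAG Add3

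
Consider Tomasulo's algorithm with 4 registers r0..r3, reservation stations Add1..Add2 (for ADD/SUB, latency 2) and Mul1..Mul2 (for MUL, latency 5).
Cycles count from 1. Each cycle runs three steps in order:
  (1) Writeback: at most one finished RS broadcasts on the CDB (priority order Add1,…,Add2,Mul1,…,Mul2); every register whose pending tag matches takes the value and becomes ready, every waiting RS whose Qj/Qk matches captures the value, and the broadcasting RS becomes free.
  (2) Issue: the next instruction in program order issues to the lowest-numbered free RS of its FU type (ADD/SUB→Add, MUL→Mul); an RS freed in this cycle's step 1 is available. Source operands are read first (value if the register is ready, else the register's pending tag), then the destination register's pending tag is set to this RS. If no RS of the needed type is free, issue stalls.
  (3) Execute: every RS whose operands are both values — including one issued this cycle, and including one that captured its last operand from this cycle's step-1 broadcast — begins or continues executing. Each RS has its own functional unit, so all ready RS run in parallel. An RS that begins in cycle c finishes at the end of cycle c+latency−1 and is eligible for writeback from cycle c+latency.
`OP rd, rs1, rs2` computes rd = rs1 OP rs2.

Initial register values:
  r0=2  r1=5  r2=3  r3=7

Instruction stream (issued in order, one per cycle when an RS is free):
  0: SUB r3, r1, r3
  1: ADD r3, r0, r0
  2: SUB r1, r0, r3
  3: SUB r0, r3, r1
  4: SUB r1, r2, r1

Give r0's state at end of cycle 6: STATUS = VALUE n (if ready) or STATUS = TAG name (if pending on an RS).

STATUS = TAG Add2

  c1: issue SUB r3<-Add1  regs: r0:2,r1:5,r2:3,r3:Add1
  c2: issue ADD r3<-Add2  regs: r0:2,r1:5,r2:3,r3:Add2
  c3: CDB Add1=-2; issue SUB r1<-Add1  regs: r0:2,r1:Add1,r2:3,r3:Add2
  c4: CDB Add2=4; issue SUB r0<-Add2  regs: r0:Add2,r1:Add1,r2:3,r3:4
  c5: stall  regs: r0:Add2,r1:Add1,r2:3,r3:4
  c6: CDB Add1=-2; issue SUB r1<-Add1  regs: r0:Add2,r1:Add1,r2:3,r3:4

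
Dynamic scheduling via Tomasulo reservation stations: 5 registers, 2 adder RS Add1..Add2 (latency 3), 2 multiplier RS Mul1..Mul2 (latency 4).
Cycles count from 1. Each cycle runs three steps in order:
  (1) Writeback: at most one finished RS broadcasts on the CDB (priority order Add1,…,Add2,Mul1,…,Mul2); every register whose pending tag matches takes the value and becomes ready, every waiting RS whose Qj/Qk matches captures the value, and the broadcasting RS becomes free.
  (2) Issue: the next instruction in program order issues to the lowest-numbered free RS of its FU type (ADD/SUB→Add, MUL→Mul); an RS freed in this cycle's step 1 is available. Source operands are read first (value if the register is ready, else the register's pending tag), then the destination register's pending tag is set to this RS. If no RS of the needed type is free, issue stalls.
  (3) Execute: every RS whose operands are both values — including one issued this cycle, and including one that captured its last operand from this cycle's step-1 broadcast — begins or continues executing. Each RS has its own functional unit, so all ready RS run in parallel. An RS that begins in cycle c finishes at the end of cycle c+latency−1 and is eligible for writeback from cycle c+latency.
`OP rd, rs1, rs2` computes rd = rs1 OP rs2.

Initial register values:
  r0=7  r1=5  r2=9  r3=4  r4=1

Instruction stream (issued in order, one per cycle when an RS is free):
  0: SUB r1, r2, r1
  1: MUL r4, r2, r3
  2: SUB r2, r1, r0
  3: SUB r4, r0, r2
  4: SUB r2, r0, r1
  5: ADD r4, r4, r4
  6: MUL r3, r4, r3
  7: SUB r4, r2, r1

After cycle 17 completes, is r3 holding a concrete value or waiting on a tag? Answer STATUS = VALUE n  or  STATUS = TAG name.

STATUS = VALUE 80

cycle 1: issue SUB r1<-Add1 // r0:7,r1:Add1,r2:9,r3:4,r4:1
cycle 2: issue MUL r4<-Mul1 // r0:7,r1:Add1,r2:9,r3:4,r4:Mul1
cycle 3: issue SUB r2<-Add2 // r0:7,r1:Add1,r2:Add2,r3:4,r4:Mul1
cycle 4: CDB Add1=4; issue SUB r4<-Add1 // r0:7,r1:4,r2:Add2,r3:4,r4:Add1
cycle 5: stall // r0:7,r1:4,r2:Add2,r3:4,r4:Add1
cycle 6: CDB Mul1=36; stall // r0:7,r1:4,r2:Add2,r3:4,r4:Add1
cycle 7: CDB Add2=-3; issue SUB r2<-Add2 // r0:7,r1:4,r2:Add2,r3:4,r4:Add1
cycle 8: stall // r0:7,r1:4,r2:Add2,r3:4,r4:Add1
cycle 9: stall // r0:7,r1:4,r2:Add2,r3:4,r4:Add1
cycle 10: CDB Add1=10; issue ADD r4<-Add1 // r0:7,r1:4,r2:Add2,r3:4,r4:Add1
cycle 11: CDB Add2=3; issue MUL r3<-Mul1 // r0:7,r1:4,r2:3,r3:Mul1,r4:Add1
cycle 12: issue SUB r4<-Add2 // r0:7,r1:4,r2:3,r3:Mul1,r4:Add2
cycle 13: CDB Add1=20 // r0:7,r1:4,r2:3,r3:Mul1,r4:Add2
cycle 14: - // r0:7,r1:4,r2:3,r3:Mul1,r4:Add2
cycle 15: CDB Add2=-1 // r0:7,r1:4,r2:3,r3:Mul1,r4:-1
cycle 16: - // r0:7,r1:4,r2:3,r3:Mul1,r4:-1
cycle 17: CDB Mul1=80 // r0:7,r1:4,r2:3,r3:80,r4:-1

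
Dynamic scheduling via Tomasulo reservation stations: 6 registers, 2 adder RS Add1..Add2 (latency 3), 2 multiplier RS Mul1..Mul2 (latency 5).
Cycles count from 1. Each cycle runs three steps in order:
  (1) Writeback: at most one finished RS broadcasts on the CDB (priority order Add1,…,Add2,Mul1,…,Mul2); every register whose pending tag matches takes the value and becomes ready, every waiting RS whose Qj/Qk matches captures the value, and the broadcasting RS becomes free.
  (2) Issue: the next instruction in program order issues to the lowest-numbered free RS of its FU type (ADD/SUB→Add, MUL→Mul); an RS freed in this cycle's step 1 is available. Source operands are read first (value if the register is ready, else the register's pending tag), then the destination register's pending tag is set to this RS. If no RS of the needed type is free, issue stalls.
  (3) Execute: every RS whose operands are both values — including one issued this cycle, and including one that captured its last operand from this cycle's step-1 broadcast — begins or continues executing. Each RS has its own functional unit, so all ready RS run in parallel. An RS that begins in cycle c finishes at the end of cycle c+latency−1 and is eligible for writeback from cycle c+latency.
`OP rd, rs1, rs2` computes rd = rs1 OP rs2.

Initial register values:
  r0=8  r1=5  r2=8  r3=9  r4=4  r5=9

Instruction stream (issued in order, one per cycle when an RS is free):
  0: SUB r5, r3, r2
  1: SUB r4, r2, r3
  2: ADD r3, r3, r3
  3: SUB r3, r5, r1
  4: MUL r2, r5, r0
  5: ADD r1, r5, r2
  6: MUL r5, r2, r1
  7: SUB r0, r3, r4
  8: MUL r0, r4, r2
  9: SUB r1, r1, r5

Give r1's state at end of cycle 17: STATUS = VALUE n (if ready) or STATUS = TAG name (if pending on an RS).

c1: issue SUB r5<-Add1 | r0:8,r1:5,r2:8,r3:9,r4:4,r5:Add1
c2: issue SUB r4<-Add2 | r0:8,r1:5,r2:8,r3:9,r4:Add2,r5:Add1
c3: stall | r0:8,r1:5,r2:8,r3:9,r4:Add2,r5:Add1
c4: CDB Add1=1; issue ADD r3<-Add1 | r0:8,r1:5,r2:8,r3:Add1,r4:Add2,r5:1
c5: CDB Add2=-1; issue SUB r3<-Add2 | r0:8,r1:5,r2:8,r3:Add2,r4:-1,r5:1
c6: issue MUL r2<-Mul1 | r0:8,r1:5,r2:Mul1,r3:Add2,r4:-1,r5:1
c7: CDB Add1=18; issue ADD r1<-Add1 | r0:8,r1:Add1,r2:Mul1,r3:Add2,r4:-1,r5:1
c8: CDB Add2=-4; issue MUL r5<-Mul2 | r0:8,r1:Add1,r2:Mul1,r3:-4,r4:-1,r5:Mul2
c9: issue SUB r0<-Add2 | r0:Add2,r1:Add1,r2:Mul1,r3:-4,r4:-1,r5:Mul2
c10: stall | r0:Add2,r1:Add1,r2:Mul1,r3:-4,r4:-1,r5:Mul2
c11: CDB Mul1=8; issue MUL r0<-Mul1 | r0:Mul1,r1:Add1,r2:8,r3:-4,r4:-1,r5:Mul2
c12: CDB Add2=-3; issue SUB r1<-Add2 | r0:Mul1,r1:Add2,r2:8,r3:-4,r4:-1,r5:Mul2
c13: - | r0:Mul1,r1:Add2,r2:8,r3:-4,r4:-1,r5:Mul2
c14: CDB Add1=9 | r0:Mul1,r1:Add2,r2:8,r3:-4,r4:-1,r5:Mul2
c15: - | r0:Mul1,r1:Add2,r2:8,r3:-4,r4:-1,r5:Mul2
c16: CDB Mul1=-8 | r0:-8,r1:Add2,r2:8,r3:-4,r4:-1,r5:Mul2
c17: - | r0:-8,r1:Add2,r2:8,r3:-4,r4:-1,r5:Mul2

STATUS = TAG Add2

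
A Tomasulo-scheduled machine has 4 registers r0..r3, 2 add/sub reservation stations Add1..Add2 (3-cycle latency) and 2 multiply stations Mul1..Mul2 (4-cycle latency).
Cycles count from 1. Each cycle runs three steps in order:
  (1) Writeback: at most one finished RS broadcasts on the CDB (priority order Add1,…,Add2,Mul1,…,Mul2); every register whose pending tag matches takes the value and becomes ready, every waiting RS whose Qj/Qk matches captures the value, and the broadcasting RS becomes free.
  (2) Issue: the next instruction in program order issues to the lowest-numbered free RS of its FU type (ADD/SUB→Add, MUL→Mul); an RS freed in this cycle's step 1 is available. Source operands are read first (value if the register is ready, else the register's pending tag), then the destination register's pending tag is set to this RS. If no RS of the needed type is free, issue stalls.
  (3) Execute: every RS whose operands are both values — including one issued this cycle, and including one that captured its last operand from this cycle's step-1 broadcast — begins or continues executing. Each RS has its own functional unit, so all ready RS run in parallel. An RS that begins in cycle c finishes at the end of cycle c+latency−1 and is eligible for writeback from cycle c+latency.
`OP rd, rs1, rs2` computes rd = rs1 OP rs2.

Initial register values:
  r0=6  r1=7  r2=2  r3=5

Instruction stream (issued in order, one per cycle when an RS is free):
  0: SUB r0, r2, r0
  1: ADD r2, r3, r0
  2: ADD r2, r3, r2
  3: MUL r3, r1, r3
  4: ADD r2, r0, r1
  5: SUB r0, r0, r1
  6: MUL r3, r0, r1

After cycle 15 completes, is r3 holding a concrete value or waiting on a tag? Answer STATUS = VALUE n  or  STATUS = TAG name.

STATUS = TAG Mul1

c1: issue SUB r0<-Add1 | r0:Add1,r1:7,r2:2,r3:5
c2: issue ADD r2<-Add2 | r0:Add1,r1:7,r2:Add2,r3:5
c3: stall | r0:Add1,r1:7,r2:Add2,r3:5
c4: CDB Add1=-4; issue ADD r2<-Add1 | r0:-4,r1:7,r2:Add1,r3:5
c5: issue MUL r3<-Mul1 | r0:-4,r1:7,r2:Add1,r3:Mul1
c6: stall | r0:-4,r1:7,r2:Add1,r3:Mul1
c7: CDB Add2=1; issue ADD r2<-Add2 | r0:-4,r1:7,r2:Add2,r3:Mul1
c8: stall | r0:-4,r1:7,r2:Add2,r3:Mul1
c9: CDB Mul1=35; stall | r0:-4,r1:7,r2:Add2,r3:35
c10: CDB Add1=6; issue SUB r0<-Add1 | r0:Add1,r1:7,r2:Add2,r3:35
c11: CDB Add2=3; issue MUL r3<-Mul1 | r0:Add1,r1:7,r2:3,r3:Mul1
c12: - | r0:Add1,r1:7,r2:3,r3:Mul1
c13: CDB Add1=-11 | r0:-11,r1:7,r2:3,r3:Mul1
c14: - | r0:-11,r1:7,r2:3,r3:Mul1
c15: - | r0:-11,r1:7,r2:3,r3:Mul1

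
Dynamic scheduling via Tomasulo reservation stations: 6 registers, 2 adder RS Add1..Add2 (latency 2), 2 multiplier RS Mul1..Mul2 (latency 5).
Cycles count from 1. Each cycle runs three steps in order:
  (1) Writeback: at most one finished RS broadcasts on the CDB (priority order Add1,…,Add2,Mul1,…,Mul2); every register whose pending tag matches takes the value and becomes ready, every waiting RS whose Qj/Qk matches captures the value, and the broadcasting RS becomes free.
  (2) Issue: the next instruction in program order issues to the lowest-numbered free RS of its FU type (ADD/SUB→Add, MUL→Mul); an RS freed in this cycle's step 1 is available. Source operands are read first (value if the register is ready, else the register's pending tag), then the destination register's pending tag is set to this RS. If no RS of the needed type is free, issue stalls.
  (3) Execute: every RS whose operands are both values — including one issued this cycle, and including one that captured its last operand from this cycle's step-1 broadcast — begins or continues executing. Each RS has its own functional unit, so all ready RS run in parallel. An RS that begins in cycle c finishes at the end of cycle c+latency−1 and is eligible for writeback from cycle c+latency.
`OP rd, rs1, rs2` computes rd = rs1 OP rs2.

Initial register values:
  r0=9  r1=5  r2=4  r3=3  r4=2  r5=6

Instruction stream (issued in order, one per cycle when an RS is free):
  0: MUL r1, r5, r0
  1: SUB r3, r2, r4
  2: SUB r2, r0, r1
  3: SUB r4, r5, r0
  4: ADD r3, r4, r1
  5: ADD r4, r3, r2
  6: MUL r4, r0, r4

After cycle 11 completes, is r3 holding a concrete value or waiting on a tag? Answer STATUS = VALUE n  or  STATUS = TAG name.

STATUS = VALUE 51

cycle 1: issue MUL r1<-Mul1 // r0:9,r1:Mul1,r2:4,r3:3,r4:2,r5:6
cycle 2: issue SUB r3<-Add1 // r0:9,r1:Mul1,r2:4,r3:Add1,r4:2,r5:6
cycle 3: issue SUB r2<-Add2 // r0:9,r1:Mul1,r2:Add2,r3:Add1,r4:2,r5:6
cycle 4: CDB Add1=2; issue SUB r4<-Add1 // r0:9,r1:Mul1,r2:Add2,r3:2,r4:Add1,r5:6
cycle 5: stall // r0:9,r1:Mul1,r2:Add2,r3:2,r4:Add1,r5:6
cycle 6: CDB Add1=-3; issue ADD r3<-Add1 // r0:9,r1:Mul1,r2:Add2,r3:Add1,r4:-3,r5:6
cycle 7: CDB Mul1=54; stall // r0:9,r1:54,r2:Add2,r3:Add1,r4:-3,r5:6
cycle 8: stall // r0:9,r1:54,r2:Add2,r3:Add1,r4:-3,r5:6
cycle 9: CDB Add1=51; issue ADD r4<-Add1 // r0:9,r1:54,r2:Add2,r3:51,r4:Add1,r5:6
cycle 10: CDB Add2=-45; issue MUL r4<-Mul1 // r0:9,r1:54,r2:-45,r3:51,r4:Mul1,r5:6
cycle 11: - // r0:9,r1:54,r2:-45,r3:51,r4:Mul1,r5:6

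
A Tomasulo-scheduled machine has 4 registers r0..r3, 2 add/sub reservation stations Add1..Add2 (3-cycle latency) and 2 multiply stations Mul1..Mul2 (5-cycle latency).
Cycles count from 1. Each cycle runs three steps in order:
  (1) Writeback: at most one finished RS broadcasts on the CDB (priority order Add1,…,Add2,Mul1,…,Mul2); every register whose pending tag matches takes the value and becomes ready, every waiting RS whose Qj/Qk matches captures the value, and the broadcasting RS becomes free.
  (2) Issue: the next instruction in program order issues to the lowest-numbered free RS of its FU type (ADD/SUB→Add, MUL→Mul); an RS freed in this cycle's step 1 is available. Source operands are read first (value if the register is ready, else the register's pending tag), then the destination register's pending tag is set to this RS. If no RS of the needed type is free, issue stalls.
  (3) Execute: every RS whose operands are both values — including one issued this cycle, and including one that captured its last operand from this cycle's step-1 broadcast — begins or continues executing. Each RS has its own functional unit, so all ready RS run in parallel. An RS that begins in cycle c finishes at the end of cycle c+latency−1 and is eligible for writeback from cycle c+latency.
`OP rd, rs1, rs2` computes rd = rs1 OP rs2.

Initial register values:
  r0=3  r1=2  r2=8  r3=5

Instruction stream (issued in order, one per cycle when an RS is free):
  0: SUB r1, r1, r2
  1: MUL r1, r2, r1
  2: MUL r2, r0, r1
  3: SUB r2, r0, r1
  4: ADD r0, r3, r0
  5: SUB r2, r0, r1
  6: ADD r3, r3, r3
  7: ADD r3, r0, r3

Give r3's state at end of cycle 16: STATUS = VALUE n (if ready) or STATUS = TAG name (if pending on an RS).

STATUS = TAG Add2

c1: issue SUB r1<-Add1 | r0:3,r1:Add1,r2:8,r3:5
c2: issue MUL r1<-Mul1 | r0:3,r1:Mul1,r2:8,r3:5
c3: issue MUL r2<-Mul2 | r0:3,r1:Mul1,r2:Mul2,r3:5
c4: CDB Add1=-6; issue SUB r2<-Add1 | r0:3,r1:Mul1,r2:Add1,r3:5
c5: issue ADD r0<-Add2 | r0:Add2,r1:Mul1,r2:Add1,r3:5
c6: stall | r0:Add2,r1:Mul1,r2:Add1,r3:5
c7: stall | r0:Add2,r1:Mul1,r2:Add1,r3:5
c8: CDB Add2=8; issue SUB r2<-Add2 | r0:8,r1:Mul1,r2:Add2,r3:5
c9: CDB Mul1=-48; stall | r0:8,r1:-48,r2:Add2,r3:5
c10: stall | r0:8,r1:-48,r2:Add2,r3:5
c11: stall | r0:8,r1:-48,r2:Add2,r3:5
c12: CDB Add1=51; issue ADD r3<-Add1 | r0:8,r1:-48,r2:Add2,r3:Add1
c13: CDB Add2=56; issue ADD r3<-Add2 | r0:8,r1:-48,r2:56,r3:Add2
c14: CDB Mul2=-144 | r0:8,r1:-48,r2:56,r3:Add2
c15: CDB Add1=10 | r0:8,r1:-48,r2:56,r3:Add2
c16: - | r0:8,r1:-48,r2:56,r3:Add2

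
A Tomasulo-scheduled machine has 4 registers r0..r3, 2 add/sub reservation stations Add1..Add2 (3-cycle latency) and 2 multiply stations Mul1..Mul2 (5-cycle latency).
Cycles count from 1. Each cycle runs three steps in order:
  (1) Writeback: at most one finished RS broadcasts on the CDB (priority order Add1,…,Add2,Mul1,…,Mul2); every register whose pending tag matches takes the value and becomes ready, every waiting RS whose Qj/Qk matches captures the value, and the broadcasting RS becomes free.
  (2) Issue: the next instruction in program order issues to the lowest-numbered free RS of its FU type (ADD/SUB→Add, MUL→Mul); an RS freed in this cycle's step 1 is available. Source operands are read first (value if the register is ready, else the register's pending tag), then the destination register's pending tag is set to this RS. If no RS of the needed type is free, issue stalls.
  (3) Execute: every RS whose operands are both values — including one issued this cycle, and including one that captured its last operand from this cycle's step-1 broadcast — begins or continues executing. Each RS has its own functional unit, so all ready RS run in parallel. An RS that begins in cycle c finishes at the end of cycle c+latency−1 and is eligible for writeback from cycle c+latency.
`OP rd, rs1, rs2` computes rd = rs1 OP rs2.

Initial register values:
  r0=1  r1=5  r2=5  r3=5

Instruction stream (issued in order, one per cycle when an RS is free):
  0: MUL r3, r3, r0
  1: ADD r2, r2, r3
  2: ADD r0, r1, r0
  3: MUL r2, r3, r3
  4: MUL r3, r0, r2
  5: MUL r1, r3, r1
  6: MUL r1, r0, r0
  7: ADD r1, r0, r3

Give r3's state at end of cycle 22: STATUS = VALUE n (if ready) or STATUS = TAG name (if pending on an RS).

STATUS = VALUE 150

  c1: issue MUL r3<-Mul1  regs: r0:1,r1:5,r2:5,r3:Mul1
  c2: issue ADD r2<-Add1  regs: r0:1,r1:5,r2:Add1,r3:Mul1
  c3: issue ADD r0<-Add2  regs: r0:Add2,r1:5,r2:Add1,r3:Mul1
  c4: issue MUL r2<-Mul2  regs: r0:Add2,r1:5,r2:Mul2,r3:Mul1
  c5: stall  regs: r0:Add2,r1:5,r2:Mul2,r3:Mul1
  c6: CDB Add2=6; stall  regs: r0:6,r1:5,r2:Mul2,r3:Mul1
  c7: CDB Mul1=5; issue MUL r3<-Mul1  regs: r0:6,r1:5,r2:Mul2,r3:Mul1
  c8: stall  regs: r0:6,r1:5,r2:Mul2,r3:Mul1
  c9: stall  regs: r0:6,r1:5,r2:Mul2,r3:Mul1
  c10: CDB Add1=10; stall  regs: r0:6,r1:5,r2:Mul2,r3:Mul1
  c11: stall  regs: r0:6,r1:5,r2:Mul2,r3:Mul1
  c12: CDB Mul2=25; issue MUL r1<-Mul2  regs: r0:6,r1:Mul2,r2:25,r3:Mul1
  c13: stall  regs: r0:6,r1:Mul2,r2:25,r3:Mul1
  c14: stall  regs: r0:6,r1:Mul2,r2:25,r3:Mul1
  c15: stall  regs: r0:6,r1:Mul2,r2:25,r3:Mul1
  c16: stall  regs: r0:6,r1:Mul2,r2:25,r3:Mul1
  c17: CDB Mul1=150; issue MUL r1<-Mul1  regs: r0:6,r1:Mul1,r2:25,r3:150
  c18: issue ADD r1<-Add1  regs: r0:6,r1:Add1,r2:25,r3:150
  c19: -  regs: r0:6,r1:Add1,r2:25,r3:150
  c20: -  regs: r0:6,r1:Add1,r2:25,r3:150
  c21: CDB Add1=156  regs: r0:6,r1:156,r2:25,r3:150
  c22: CDB Mul1=36  regs: r0:6,r1:156,r2:25,r3:150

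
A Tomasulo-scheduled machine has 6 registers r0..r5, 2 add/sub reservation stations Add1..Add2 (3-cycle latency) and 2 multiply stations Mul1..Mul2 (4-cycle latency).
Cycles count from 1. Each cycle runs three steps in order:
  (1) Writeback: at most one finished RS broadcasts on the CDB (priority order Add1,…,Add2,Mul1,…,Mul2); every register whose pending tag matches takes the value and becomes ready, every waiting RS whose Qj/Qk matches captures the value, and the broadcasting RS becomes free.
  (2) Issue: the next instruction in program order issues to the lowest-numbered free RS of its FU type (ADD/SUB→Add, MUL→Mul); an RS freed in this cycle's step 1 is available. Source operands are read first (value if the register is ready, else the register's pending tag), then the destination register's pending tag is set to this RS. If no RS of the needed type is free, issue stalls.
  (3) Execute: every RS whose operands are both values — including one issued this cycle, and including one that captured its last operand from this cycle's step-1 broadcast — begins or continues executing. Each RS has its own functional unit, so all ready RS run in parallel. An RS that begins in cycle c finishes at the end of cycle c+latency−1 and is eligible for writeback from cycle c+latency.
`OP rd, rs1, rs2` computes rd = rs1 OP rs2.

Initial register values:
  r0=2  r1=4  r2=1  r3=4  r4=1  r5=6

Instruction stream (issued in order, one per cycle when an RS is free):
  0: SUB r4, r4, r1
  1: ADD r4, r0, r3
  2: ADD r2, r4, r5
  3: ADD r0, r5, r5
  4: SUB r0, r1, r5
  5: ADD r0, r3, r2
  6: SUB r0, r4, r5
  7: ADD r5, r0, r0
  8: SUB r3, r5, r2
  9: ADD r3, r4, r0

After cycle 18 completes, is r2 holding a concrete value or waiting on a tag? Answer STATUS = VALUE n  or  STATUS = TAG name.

STATUS = VALUE 12

  c1: issue SUB r4<-Add1  regs: r0:2,r1:4,r2:1,r3:4,r4:Add1,r5:6
  c2: issue ADD r4<-Add2  regs: r0:2,r1:4,r2:1,r3:4,r4:Add2,r5:6
  c3: stall  regs: r0:2,r1:4,r2:1,r3:4,r4:Add2,r5:6
  c4: CDB Add1=-3; issue ADD r2<-Add1  regs: r0:2,r1:4,r2:Add1,r3:4,r4:Add2,r5:6
  c5: CDB Add2=6; issue ADD r0<-Add2  regs: r0:Add2,r1:4,r2:Add1,r3:4,r4:6,r5:6
  c6: stall  regs: r0:Add2,r1:4,r2:Add1,r3:4,r4:6,r5:6
  c7: stall  regs: r0:Add2,r1:4,r2:Add1,r3:4,r4:6,r5:6
  c8: CDB Add1=12; issue SUB r0<-Add1  regs: r0:Add1,r1:4,r2:12,r3:4,r4:6,r5:6
  c9: CDB Add2=12; issue ADD r0<-Add2  regs: r0:Add2,r1:4,r2:12,r3:4,r4:6,r5:6
  c10: stall  regs: r0:Add2,r1:4,r2:12,r3:4,r4:6,r5:6
  c11: CDB Add1=-2; issue SUB r0<-Add1  regs: r0:Add1,r1:4,r2:12,r3:4,r4:6,r5:6
  c12: CDB Add2=16; issue ADD r5<-Add2  regs: r0:Add1,r1:4,r2:12,r3:4,r4:6,r5:Add2
  c13: stall  regs: r0:Add1,r1:4,r2:12,r3:4,r4:6,r5:Add2
  c14: CDB Add1=0; issue SUB r3<-Add1  regs: r0:0,r1:4,r2:12,r3:Add1,r4:6,r5:Add2
  c15: stall  regs: r0:0,r1:4,r2:12,r3:Add1,r4:6,r5:Add2
  c16: stall  regs: r0:0,r1:4,r2:12,r3:Add1,r4:6,r5:Add2
  c17: CDB Add2=0; issue ADD r3<-Add2  regs: r0:0,r1:4,r2:12,r3:Add2,r4:6,r5:0
  c18: -  regs: r0:0,r1:4,r2:12,r3:Add2,r4:6,r5:0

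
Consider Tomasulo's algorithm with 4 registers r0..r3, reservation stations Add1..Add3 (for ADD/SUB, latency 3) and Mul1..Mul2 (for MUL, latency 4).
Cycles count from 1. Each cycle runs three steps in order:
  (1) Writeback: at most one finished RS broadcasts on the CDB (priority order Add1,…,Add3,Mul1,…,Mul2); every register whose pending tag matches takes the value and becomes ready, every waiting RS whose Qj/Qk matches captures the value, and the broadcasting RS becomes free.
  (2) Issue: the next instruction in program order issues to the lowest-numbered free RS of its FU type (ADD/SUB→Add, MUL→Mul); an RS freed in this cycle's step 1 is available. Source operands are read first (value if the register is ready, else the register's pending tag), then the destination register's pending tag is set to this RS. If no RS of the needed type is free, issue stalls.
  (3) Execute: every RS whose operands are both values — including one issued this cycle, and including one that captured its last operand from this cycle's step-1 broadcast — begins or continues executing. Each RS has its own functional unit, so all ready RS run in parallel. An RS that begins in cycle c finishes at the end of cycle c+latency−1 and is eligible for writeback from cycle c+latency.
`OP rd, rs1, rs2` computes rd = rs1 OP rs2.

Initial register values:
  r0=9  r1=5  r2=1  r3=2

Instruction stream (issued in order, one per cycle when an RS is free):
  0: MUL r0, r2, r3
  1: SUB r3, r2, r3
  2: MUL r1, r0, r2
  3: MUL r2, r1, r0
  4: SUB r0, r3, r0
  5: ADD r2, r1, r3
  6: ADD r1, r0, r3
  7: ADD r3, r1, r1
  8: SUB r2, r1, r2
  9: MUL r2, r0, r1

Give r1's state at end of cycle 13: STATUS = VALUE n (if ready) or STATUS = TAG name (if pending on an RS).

STATUS = VALUE -4

cycle 1: issue MUL r0<-Mul1 // r0:Mul1,r1:5,r2:1,r3:2
cycle 2: issue SUB r3<-Add1 // r0:Mul1,r1:5,r2:1,r3:Add1
cycle 3: issue MUL r1<-Mul2 // r0:Mul1,r1:Mul2,r2:1,r3:Add1
cycle 4: stall // r0:Mul1,r1:Mul2,r2:1,r3:Add1
cycle 5: CDB Add1=-1; stall // r0:Mul1,r1:Mul2,r2:1,r3:-1
cycle 6: CDB Mul1=2; issue MUL r2<-Mul1 // r0:2,r1:Mul2,r2:Mul1,r3:-1
cycle 7: issue SUB r0<-Add1 // r0:Add1,r1:Mul2,r2:Mul1,r3:-1
cycle 8: issue ADD r2<-Add2 // r0:Add1,r1:Mul2,r2:Add2,r3:-1
cycle 9: issue ADD r1<-Add3 // r0:Add1,r1:Add3,r2:Add2,r3:-1
cycle 10: CDB Add1=-3; issue ADD r3<-Add1 // r0:-3,r1:Add3,r2:Add2,r3:Add1
cycle 11: CDB Mul2=2; stall // r0:-3,r1:Add3,r2:Add2,r3:Add1
cycle 12: stall // r0:-3,r1:Add3,r2:Add2,r3:Add1
cycle 13: CDB Add3=-4; issue SUB r2<-Add3 // r0:-3,r1:-4,r2:Add3,r3:Add1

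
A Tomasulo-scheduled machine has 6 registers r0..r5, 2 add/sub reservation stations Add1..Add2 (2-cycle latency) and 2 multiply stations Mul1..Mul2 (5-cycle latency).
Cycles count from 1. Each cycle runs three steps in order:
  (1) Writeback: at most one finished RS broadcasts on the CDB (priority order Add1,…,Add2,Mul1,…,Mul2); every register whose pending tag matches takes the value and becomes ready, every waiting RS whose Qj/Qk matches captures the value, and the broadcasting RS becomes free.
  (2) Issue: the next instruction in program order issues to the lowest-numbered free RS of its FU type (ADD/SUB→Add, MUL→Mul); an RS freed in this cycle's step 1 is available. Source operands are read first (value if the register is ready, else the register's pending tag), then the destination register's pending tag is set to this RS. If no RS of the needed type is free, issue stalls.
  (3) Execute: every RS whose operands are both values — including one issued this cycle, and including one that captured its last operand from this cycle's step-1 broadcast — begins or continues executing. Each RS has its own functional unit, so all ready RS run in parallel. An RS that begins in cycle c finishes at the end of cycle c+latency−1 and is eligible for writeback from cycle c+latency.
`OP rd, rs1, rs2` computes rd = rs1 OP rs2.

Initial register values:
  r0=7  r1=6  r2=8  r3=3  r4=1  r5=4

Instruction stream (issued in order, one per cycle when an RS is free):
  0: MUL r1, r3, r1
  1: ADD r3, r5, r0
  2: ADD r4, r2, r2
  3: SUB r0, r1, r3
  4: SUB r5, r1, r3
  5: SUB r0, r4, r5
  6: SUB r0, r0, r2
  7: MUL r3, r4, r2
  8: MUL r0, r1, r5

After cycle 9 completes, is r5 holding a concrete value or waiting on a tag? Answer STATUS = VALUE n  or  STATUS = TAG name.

c1: issue MUL r1<-Mul1 | r0:7,r1:Mul1,r2:8,r3:3,r4:1,r5:4
c2: issue ADD r3<-Add1 | r0:7,r1:Mul1,r2:8,r3:Add1,r4:1,r5:4
c3: issue ADD r4<-Add2 | r0:7,r1:Mul1,r2:8,r3:Add1,r4:Add2,r5:4
c4: CDB Add1=11; issue SUB r0<-Add1 | r0:Add1,r1:Mul1,r2:8,r3:11,r4:Add2,r5:4
c5: CDB Add2=16; issue SUB r5<-Add2 | r0:Add1,r1:Mul1,r2:8,r3:11,r4:16,r5:Add2
c6: CDB Mul1=18; stall | r0:Add1,r1:18,r2:8,r3:11,r4:16,r5:Add2
c7: stall | r0:Add1,r1:18,r2:8,r3:11,r4:16,r5:Add2
c8: CDB Add1=7; issue SUB r0<-Add1 | r0:Add1,r1:18,r2:8,r3:11,r4:16,r5:Add2
c9: CDB Add2=7; issue SUB r0<-Add2 | r0:Add2,r1:18,r2:8,r3:11,r4:16,r5:7

STATUS = VALUE 7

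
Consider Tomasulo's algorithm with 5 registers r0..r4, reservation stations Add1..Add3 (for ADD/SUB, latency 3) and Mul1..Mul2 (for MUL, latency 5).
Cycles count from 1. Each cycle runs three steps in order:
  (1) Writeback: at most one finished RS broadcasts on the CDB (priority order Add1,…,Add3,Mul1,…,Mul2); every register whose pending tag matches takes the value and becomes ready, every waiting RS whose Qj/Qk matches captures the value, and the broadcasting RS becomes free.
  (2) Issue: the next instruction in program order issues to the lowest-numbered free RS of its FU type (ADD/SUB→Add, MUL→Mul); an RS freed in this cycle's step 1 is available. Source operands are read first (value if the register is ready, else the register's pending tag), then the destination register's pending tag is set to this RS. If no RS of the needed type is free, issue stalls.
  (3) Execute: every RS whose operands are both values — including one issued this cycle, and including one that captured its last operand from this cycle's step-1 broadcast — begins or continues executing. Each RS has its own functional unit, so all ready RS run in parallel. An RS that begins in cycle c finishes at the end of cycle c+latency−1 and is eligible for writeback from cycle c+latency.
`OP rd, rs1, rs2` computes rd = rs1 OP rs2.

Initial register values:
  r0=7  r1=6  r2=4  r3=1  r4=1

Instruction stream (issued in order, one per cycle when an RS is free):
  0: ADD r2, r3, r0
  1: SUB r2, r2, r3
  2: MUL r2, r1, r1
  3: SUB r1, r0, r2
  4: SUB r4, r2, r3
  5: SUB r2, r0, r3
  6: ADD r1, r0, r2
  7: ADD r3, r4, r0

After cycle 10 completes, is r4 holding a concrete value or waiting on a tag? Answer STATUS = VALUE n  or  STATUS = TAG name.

cycle 1: issue ADD r2<-Add1 // r0:7,r1:6,r2:Add1,r3:1,r4:1
cycle 2: issue SUB r2<-Add2 // r0:7,r1:6,r2:Add2,r3:1,r4:1
cycle 3: issue MUL r2<-Mul1 // r0:7,r1:6,r2:Mul1,r3:1,r4:1
cycle 4: CDB Add1=8; issue SUB r1<-Add1 // r0:7,r1:Add1,r2:Mul1,r3:1,r4:1
cycle 5: issue SUB r4<-Add3 // r0:7,r1:Add1,r2:Mul1,r3:1,r4:Add3
cycle 6: stall // r0:7,r1:Add1,r2:Mul1,r3:1,r4:Add3
cycle 7: CDB Add2=7; issue SUB r2<-Add2 // r0:7,r1:Add1,r2:Add2,r3:1,r4:Add3
cycle 8: CDB Mul1=36; stall // r0:7,r1:Add1,r2:Add2,r3:1,r4:Add3
cycle 9: stall // r0:7,r1:Add1,r2:Add2,r3:1,r4:Add3
cycle 10: CDB Add2=6; issue ADD r1<-Add2 // r0:7,r1:Add2,r2:6,r3:1,r4:Add3

STATUS = TAG Add3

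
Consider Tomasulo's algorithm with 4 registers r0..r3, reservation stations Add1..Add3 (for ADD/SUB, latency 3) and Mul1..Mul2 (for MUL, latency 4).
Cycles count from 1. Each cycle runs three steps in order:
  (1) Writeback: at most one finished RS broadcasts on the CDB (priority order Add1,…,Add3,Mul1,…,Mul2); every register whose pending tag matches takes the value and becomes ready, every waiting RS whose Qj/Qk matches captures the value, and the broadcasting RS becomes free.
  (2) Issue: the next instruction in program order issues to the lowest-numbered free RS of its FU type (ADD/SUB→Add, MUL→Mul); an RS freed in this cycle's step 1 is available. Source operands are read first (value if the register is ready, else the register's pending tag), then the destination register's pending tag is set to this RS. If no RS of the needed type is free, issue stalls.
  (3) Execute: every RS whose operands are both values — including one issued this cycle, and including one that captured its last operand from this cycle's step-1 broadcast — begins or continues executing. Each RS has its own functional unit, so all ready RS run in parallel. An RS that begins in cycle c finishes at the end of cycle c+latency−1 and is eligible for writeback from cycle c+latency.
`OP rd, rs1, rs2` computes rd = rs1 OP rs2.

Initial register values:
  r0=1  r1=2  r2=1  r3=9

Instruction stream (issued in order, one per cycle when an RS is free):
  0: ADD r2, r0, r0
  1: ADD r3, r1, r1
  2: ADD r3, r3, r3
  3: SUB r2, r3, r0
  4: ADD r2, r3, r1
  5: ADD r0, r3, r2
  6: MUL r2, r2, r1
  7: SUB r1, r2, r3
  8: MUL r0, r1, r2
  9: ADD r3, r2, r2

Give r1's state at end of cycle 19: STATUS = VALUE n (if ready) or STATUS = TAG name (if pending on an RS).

c1: issue ADD r2<-Add1 | r0:1,r1:2,r2:Add1,r3:9
c2: issue ADD r3<-Add2 | r0:1,r1:2,r2:Add1,r3:Add2
c3: issue ADD r3<-Add3 | r0:1,r1:2,r2:Add1,r3:Add3
c4: CDB Add1=2; issue SUB r2<-Add1 | r0:1,r1:2,r2:Add1,r3:Add3
c5: CDB Add2=4; issue ADD r2<-Add2 | r0:1,r1:2,r2:Add2,r3:Add3
c6: stall | r0:1,r1:2,r2:Add2,r3:Add3
c7: stall | r0:1,r1:2,r2:Add2,r3:Add3
c8: CDB Add3=8; issue ADD r0<-Add3 | r0:Add3,r1:2,r2:Add2,r3:8
c9: issue MUL r2<-Mul1 | r0:Add3,r1:2,r2:Mul1,r3:8
c10: stall | r0:Add3,r1:2,r2:Mul1,r3:8
c11: CDB Add1=7; issue SUB r1<-Add1 | r0:Add3,r1:Add1,r2:Mul1,r3:8
c12: CDB Add2=10; issue MUL r0<-Mul2 | r0:Mul2,r1:Add1,r2:Mul1,r3:8
c13: issue ADD r3<-Add2 | r0:Mul2,r1:Add1,r2:Mul1,r3:Add2
c14: - | r0:Mul2,r1:Add1,r2:Mul1,r3:Add2
c15: CDB Add3=18 | r0:Mul2,r1:Add1,r2:Mul1,r3:Add2
c16: CDB Mul1=20 | r0:Mul2,r1:Add1,r2:20,r3:Add2
c17: - | r0:Mul2,r1:Add1,r2:20,r3:Add2
c18: - | r0:Mul2,r1:Add1,r2:20,r3:Add2
c19: CDB Add1=12 | r0:Mul2,r1:12,r2:20,r3:Add2

STATUS = VALUE 12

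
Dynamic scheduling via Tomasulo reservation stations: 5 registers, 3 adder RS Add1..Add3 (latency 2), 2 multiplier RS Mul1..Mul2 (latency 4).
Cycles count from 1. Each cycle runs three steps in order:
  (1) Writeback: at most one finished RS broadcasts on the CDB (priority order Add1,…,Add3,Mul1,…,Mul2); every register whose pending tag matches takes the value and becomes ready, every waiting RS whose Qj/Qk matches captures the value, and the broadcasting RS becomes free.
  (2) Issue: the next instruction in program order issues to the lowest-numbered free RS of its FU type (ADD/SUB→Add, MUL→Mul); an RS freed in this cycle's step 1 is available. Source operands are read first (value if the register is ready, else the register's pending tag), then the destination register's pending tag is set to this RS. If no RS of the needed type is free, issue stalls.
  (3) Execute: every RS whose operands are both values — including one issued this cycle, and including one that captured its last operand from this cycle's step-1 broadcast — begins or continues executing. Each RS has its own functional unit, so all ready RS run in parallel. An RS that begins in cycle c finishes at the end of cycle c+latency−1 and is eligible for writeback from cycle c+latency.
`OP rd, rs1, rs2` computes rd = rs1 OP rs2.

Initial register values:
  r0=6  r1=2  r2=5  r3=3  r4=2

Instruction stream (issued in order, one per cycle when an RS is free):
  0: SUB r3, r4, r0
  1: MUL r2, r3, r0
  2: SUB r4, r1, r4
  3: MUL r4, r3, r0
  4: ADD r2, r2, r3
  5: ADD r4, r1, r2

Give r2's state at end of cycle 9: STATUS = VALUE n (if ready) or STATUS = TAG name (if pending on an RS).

cycle 1: issue SUB r3<-Add1 // r0:6,r1:2,r2:5,r3:Add1,r4:2
cycle 2: issue MUL r2<-Mul1 // r0:6,r1:2,r2:Mul1,r3:Add1,r4:2
cycle 3: CDB Add1=-4; issue SUB r4<-Add1 // r0:6,r1:2,r2:Mul1,r3:-4,r4:Add1
cycle 4: issue MUL r4<-Mul2 // r0:6,r1:2,r2:Mul1,r3:-4,r4:Mul2
cycle 5: CDB Add1=0; issue ADD r2<-Add1 // r0:6,r1:2,r2:Add1,r3:-4,r4:Mul2
cycle 6: issue ADD r4<-Add2 // r0:6,r1:2,r2:Add1,r3:-4,r4:Add2
cycle 7: CDB Mul1=-24 // r0:6,r1:2,r2:Add1,r3:-4,r4:Add2
cycle 8: CDB Mul2=-24 // r0:6,r1:2,r2:Add1,r3:-4,r4:Add2
cycle 9: CDB Add1=-28 // r0:6,r1:2,r2:-28,r3:-4,r4:Add2

STATUS = VALUE -28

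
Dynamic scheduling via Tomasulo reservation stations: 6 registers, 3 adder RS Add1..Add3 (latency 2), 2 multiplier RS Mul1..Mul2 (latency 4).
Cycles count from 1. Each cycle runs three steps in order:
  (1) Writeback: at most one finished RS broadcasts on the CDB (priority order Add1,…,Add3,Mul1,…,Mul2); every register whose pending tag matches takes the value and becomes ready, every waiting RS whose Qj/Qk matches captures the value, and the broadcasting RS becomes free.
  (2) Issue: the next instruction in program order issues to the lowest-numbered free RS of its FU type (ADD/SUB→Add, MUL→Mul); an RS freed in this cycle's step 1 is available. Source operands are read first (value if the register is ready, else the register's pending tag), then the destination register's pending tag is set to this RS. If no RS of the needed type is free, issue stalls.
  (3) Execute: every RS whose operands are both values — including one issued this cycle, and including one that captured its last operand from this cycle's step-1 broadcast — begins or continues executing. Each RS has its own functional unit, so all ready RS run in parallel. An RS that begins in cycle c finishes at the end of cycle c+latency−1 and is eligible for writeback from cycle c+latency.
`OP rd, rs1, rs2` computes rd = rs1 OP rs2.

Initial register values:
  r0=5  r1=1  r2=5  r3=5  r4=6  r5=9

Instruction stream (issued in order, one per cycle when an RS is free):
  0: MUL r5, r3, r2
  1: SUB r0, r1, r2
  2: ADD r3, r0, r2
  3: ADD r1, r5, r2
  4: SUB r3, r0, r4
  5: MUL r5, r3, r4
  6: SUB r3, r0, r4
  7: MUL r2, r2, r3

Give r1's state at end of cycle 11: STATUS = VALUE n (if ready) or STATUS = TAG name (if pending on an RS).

STATUS = VALUE 30

  c1: issue MUL r5<-Mul1  regs: r0:5,r1:1,r2:5,r3:5,r4:6,r5:Mul1
  c2: issue SUB r0<-Add1  regs: r0:Add1,r1:1,r2:5,r3:5,r4:6,r5:Mul1
  c3: issue ADD r3<-Add2  regs: r0:Add1,r1:1,r2:5,r3:Add2,r4:6,r5:Mul1
  c4: CDB Add1=-4; issue ADD r1<-Add1  regs: r0:-4,r1:Add1,r2:5,r3:Add2,r4:6,r5:Mul1
  c5: CDB Mul1=25; issue SUB r3<-Add3  regs: r0:-4,r1:Add1,r2:5,r3:Add3,r4:6,r5:25
  c6: CDB Add2=1; issue MUL r5<-Mul1  regs: r0:-4,r1:Add1,r2:5,r3:Add3,r4:6,r5:Mul1
  c7: CDB Add1=30; issue SUB r3<-Add1  regs: r0:-4,r1:30,r2:5,r3:Add1,r4:6,r5:Mul1
  c8: CDB Add3=-10; issue MUL r2<-Mul2  regs: r0:-4,r1:30,r2:Mul2,r3:Add1,r4:6,r5:Mul1
  c9: CDB Add1=-10  regs: r0:-4,r1:30,r2:Mul2,r3:-10,r4:6,r5:Mul1
  c10: -  regs: r0:-4,r1:30,r2:Mul2,r3:-10,r4:6,r5:Mul1
  c11: -  regs: r0:-4,r1:30,r2:Mul2,r3:-10,r4:6,r5:Mul1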